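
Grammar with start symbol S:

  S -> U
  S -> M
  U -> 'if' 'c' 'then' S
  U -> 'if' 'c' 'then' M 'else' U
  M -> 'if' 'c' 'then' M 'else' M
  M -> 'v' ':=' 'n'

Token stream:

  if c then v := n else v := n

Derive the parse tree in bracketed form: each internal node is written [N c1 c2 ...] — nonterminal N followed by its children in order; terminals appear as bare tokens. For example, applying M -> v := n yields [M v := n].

[S [M if c then [M v := n] else [M v := n]]]

S
M
if c then M else M
if c then v := n else M
if c then v := n else v := n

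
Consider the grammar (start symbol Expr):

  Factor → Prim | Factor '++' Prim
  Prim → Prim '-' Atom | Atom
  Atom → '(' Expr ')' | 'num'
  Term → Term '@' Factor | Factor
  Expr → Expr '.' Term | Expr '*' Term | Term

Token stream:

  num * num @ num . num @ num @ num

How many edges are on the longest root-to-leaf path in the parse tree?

7

[Expr [Expr [Expr [Term [Factor [Prim [Atom num]]]]] * [Term [Term [Factor [Prim [Atom num]]]] @ [Factor [Prim [Atom num]]]]] . [Term [Term [Term [Factor [Prim [Atom num]]]] @ [Factor [Prim [Atom num]]]] @ [Factor [Prim [Atom num]]]]]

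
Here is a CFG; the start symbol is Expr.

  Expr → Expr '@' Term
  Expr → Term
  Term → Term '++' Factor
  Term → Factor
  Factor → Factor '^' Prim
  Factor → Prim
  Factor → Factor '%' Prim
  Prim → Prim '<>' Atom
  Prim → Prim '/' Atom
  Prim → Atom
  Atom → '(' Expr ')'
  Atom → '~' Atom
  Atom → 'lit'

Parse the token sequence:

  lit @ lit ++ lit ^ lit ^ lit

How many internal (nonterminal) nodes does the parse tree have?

20

[Expr [Expr [Term [Factor [Prim [Atom lit]]]]] @ [Term [Term [Factor [Prim [Atom lit]]]] ++ [Factor [Factor [Factor [Prim [Atom lit]]] ^ [Prim [Atom lit]]] ^ [Prim [Atom lit]]]]]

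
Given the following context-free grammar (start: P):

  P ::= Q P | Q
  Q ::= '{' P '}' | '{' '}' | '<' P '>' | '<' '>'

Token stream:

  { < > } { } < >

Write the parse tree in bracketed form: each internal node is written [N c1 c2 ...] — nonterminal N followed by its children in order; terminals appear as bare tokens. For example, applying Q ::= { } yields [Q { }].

[P [Q { [P [Q < >]] }] [P [Q { }] [P [Q < >]]]]

P
Q P
{ P } P
{ Q } P
{ < > } P
{ < > } Q P
{ < > } { } P
{ < > } { } Q
{ < > } { } < >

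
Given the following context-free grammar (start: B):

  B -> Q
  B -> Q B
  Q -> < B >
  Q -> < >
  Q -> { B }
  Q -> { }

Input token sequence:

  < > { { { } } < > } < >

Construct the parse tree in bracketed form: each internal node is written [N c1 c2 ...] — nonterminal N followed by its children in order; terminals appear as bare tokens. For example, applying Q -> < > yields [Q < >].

B
Q B
< > B
< > Q B
< > { B } B
< > { Q B } B
< > { { B } B } B
< > { { Q } B } B
< > { { { } } B } B
< > { { { } } Q } B
< > { { { } } < > } B
< > { { { } } < > } Q
< > { { { } } < > } < >

[B [Q < >] [B [Q { [B [Q { [B [Q { }]] }] [B [Q < >]]] }] [B [Q < >]]]]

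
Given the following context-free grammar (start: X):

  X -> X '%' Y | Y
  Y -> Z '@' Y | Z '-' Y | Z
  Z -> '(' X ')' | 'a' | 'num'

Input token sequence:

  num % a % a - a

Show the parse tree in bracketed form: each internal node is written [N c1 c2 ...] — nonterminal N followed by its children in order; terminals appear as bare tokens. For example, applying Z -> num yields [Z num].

X
X % Y
X % Y % Y
Y % Y % Y
Z % Y % Y
num % Y % Y
num % Z % Y
num % a % Y
num % a % Z - Y
num % a % a - Y
num % a % a - Z
num % a % a - a

[X [X [X [Y [Z num]]] % [Y [Z a]]] % [Y [Z a] - [Y [Z a]]]]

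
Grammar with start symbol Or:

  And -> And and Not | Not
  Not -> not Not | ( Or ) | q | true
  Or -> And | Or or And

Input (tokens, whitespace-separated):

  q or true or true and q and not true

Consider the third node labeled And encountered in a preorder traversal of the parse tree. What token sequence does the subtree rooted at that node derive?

true and q and not true

[Or [Or [Or [And [Not q]]] or [And [Not true]]] or [And [And [And [Not true]] and [Not q]] and [Not not [Not true]]]]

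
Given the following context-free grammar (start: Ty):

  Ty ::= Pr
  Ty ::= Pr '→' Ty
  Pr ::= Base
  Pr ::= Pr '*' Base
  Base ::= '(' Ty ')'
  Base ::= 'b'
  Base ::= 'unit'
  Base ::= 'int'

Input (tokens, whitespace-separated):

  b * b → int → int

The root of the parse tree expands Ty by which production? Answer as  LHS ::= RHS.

[Ty [Pr [Pr [Base b]] * [Base b]] → [Ty [Pr [Base int]] → [Ty [Pr [Base int]]]]]

Ty ::= Pr '→' Ty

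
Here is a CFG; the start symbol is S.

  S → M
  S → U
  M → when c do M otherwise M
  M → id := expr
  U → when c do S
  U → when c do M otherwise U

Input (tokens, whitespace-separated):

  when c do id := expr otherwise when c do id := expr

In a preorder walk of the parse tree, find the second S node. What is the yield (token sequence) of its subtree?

[S [U when c do [M id := expr] otherwise [U when c do [S [M id := expr]]]]]

id := expr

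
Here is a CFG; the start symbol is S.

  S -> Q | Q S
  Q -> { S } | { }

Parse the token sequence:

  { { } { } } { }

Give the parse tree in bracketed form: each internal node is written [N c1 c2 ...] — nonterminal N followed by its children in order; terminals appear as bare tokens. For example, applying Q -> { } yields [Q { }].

[S [Q { [S [Q { }] [S [Q { }]]] }] [S [Q { }]]]

S
Q S
{ S } S
{ Q S } S
{ { } S } S
{ { } Q } S
{ { } { } } S
{ { } { } } Q
{ { } { } } { }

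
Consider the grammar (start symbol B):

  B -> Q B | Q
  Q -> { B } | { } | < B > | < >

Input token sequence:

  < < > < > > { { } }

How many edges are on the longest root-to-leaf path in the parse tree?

[B [Q < [B [Q < >] [B [Q < >]]] >] [B [Q { [B [Q { }]] }]]]

5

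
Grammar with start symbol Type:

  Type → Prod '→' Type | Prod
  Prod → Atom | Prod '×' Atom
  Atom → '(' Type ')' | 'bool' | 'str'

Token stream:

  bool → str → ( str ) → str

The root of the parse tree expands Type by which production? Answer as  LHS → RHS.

[Type [Prod [Atom bool]] → [Type [Prod [Atom str]] → [Type [Prod [Atom ( [Type [Prod [Atom str]]] )]] → [Type [Prod [Atom str]]]]]]

Type → Prod '→' Type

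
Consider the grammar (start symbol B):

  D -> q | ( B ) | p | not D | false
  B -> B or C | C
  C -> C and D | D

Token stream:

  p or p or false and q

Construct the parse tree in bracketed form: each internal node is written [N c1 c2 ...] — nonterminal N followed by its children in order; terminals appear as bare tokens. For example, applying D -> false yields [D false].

[B [B [B [C [D p]]] or [C [D p]]] or [C [C [D false]] and [D q]]]

B
B or C
B or C or C
C or C or C
D or C or C
p or C or C
p or D or C
p or p or C
p or p or C and D
p or p or D and D
p or p or false and D
p or p or false and q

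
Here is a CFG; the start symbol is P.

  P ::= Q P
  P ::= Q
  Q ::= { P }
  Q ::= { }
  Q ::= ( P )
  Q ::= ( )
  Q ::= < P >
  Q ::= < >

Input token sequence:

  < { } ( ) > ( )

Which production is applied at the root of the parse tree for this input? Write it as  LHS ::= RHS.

[P [Q < [P [Q { }] [P [Q ( )]]] >] [P [Q ( )]]]

P ::= Q P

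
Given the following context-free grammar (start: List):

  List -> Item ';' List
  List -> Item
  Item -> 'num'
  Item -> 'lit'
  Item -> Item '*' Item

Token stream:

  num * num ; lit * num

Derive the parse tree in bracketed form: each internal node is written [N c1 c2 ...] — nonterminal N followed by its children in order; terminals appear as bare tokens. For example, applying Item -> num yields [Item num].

[List [Item [Item num] * [Item num]] ; [List [Item [Item lit] * [Item num]]]]

List
Item ; List
Item * Item ; List
num * Item ; List
num * num ; List
num * num ; Item
num * num ; Item * Item
num * num ; lit * Item
num * num ; lit * num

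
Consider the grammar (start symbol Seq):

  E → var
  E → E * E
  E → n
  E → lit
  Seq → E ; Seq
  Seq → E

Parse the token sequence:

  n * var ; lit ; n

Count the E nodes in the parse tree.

[Seq [E [E n] * [E var]] ; [Seq [E lit] ; [Seq [E n]]]]

5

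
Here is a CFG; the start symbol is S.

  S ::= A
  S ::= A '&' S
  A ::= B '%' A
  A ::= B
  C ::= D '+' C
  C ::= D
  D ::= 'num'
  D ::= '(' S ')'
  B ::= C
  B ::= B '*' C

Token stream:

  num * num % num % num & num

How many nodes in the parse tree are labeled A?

[S [A [B [B [C [D num]]] * [C [D num]]] % [A [B [C [D num]]] % [A [B [C [D num]]]]]] & [S [A [B [C [D num]]]]]]

4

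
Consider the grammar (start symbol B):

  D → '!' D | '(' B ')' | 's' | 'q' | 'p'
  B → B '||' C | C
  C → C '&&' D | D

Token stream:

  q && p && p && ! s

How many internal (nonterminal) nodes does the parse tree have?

[B [C [C [C [C [D q]] && [D p]] && [D p]] && [D ! [D s]]]]

10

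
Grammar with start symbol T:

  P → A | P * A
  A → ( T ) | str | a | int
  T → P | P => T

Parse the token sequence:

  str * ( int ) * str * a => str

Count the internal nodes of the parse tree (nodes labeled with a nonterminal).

15

[T [P [P [P [P [A str]] * [A ( [T [P [A int]]] )]] * [A str]] * [A a]] => [T [P [A str]]]]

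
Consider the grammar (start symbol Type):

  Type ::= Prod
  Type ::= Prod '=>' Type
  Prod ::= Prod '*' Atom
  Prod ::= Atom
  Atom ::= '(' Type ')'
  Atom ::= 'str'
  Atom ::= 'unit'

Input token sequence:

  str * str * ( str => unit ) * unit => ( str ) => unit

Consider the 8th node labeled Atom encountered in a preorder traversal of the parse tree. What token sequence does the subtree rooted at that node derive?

[Type [Prod [Prod [Prod [Prod [Atom str]] * [Atom str]] * [Atom ( [Type [Prod [Atom str]] => [Type [Prod [Atom unit]]]] )]] * [Atom unit]] => [Type [Prod [Atom ( [Type [Prod [Atom str]]] )]] => [Type [Prod [Atom unit]]]]]

str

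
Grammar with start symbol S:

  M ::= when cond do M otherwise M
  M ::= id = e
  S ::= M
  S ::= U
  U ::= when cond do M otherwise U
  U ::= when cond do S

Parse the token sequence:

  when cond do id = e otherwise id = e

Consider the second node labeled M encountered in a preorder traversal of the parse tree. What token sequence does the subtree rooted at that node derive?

[S [M when cond do [M id = e] otherwise [M id = e]]]

id = e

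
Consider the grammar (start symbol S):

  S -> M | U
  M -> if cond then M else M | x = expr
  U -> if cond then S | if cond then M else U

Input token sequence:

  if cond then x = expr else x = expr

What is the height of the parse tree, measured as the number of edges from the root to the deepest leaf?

[S [M if cond then [M x = expr] else [M x = expr]]]

3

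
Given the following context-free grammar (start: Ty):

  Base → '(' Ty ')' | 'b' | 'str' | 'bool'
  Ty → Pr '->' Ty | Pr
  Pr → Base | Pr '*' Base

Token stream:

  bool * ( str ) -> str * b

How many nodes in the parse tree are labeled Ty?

[Ty [Pr [Pr [Base bool]] * [Base ( [Ty [Pr [Base str]]] )]] -> [Ty [Pr [Pr [Base str]] * [Base b]]]]

3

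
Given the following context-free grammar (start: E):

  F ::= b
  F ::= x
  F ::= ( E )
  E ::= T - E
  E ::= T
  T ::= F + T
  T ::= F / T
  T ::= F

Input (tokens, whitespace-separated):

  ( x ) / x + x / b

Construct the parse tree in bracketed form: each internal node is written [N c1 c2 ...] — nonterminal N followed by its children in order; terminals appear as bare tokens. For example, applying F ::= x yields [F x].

[E [T [F ( [E [T [F x]]] )] / [T [F x] + [T [F x] / [T [F b]]]]]]

E
T
F / T
( E ) / T
( T ) / T
( F ) / T
( x ) / T
( x ) / F + T
( x ) / x + T
( x ) / x + F / T
( x ) / x + x / T
( x ) / x + x / F
( x ) / x + x / b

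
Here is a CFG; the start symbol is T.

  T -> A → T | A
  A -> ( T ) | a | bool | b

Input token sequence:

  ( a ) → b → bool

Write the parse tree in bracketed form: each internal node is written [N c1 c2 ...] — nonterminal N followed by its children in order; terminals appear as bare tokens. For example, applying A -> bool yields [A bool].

[T [A ( [T [A a]] )] → [T [A b] → [T [A bool]]]]

T
A → T
( T ) → T
( A ) → T
( a ) → T
( a ) → A → T
( a ) → b → T
( a ) → b → A
( a ) → b → bool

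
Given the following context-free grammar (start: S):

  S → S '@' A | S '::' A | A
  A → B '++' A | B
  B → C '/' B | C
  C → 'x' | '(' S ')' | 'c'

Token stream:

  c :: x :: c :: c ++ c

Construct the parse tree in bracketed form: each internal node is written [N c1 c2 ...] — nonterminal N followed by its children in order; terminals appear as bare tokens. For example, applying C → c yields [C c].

S
S :: A
S :: A :: A
S :: A :: A :: A
A :: A :: A :: A
B :: A :: A :: A
C :: A :: A :: A
c :: A :: A :: A
c :: B :: A :: A
c :: C :: A :: A
c :: x :: A :: A
c :: x :: B :: A
c :: x :: C :: A
c :: x :: c :: A
c :: x :: c :: B ++ A
c :: x :: c :: C ++ A
c :: x :: c :: c ++ A
c :: x :: c :: c ++ B
c :: x :: c :: c ++ C
c :: x :: c :: c ++ c

[S [S [S [S [A [B [C c]]]] :: [A [B [C x]]]] :: [A [B [C c]]]] :: [A [B [C c]] ++ [A [B [C c]]]]]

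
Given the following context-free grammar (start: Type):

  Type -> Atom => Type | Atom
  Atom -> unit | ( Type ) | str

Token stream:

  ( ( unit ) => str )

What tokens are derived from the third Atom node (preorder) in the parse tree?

[Type [Atom ( [Type [Atom ( [Type [Atom unit]] )] => [Type [Atom str]]] )]]

unit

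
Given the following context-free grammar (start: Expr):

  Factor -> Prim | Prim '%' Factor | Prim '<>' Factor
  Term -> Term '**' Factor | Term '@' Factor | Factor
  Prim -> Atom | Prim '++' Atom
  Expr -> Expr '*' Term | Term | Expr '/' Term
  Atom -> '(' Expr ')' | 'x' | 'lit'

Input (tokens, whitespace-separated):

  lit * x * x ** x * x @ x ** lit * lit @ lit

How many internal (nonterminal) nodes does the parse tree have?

41

[Expr [Expr [Expr [Expr [Expr [Term [Factor [Prim [Atom lit]]]]] * [Term [Factor [Prim [Atom x]]]]] * [Term [Term [Factor [Prim [Atom x]]]] ** [Factor [Prim [Atom x]]]]] * [Term [Term [Term [Factor [Prim [Atom x]]]] @ [Factor [Prim [Atom x]]]] ** [Factor [Prim [Atom lit]]]]] * [Term [Term [Factor [Prim [Atom lit]]]] @ [Factor [Prim [Atom lit]]]]]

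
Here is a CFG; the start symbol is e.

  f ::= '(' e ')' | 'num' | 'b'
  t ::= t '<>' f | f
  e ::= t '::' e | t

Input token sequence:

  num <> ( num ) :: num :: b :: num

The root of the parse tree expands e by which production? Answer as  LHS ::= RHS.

e ::= t '::' e

[e [t [t [f num]] <> [f ( [e [t [f num]]] )]] :: [e [t [f num]] :: [e [t [f b]] :: [e [t [f num]]]]]]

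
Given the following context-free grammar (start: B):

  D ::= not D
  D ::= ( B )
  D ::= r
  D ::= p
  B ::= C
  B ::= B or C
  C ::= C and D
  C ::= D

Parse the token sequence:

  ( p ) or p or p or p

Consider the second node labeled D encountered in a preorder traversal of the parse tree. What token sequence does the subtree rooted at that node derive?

[B [B [B [B [C [D ( [B [C [D p]]] )]]] or [C [D p]]] or [C [D p]]] or [C [D p]]]

p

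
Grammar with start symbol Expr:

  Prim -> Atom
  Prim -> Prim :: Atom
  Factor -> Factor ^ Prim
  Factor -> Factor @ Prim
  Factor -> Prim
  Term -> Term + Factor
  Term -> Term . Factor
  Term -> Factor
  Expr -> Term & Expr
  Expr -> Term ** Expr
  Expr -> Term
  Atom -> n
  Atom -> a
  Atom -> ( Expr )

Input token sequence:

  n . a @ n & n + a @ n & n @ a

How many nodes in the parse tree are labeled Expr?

[Expr [Term [Term [Factor [Prim [Atom n]]]] . [Factor [Factor [Prim [Atom a]]] @ [Prim [Atom n]]]] & [Expr [Term [Term [Factor [Prim [Atom n]]]] + [Factor [Factor [Prim [Atom a]]] @ [Prim [Atom n]]]] & [Expr [Term [Factor [Factor [Prim [Atom n]]] @ [Prim [Atom a]]]]]]]

3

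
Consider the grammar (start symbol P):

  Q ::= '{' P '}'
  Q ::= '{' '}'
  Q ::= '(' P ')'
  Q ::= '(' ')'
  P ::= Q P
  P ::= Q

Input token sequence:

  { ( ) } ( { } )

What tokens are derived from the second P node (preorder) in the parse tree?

( )

[P [Q { [P [Q ( )]] }] [P [Q ( [P [Q { }]] )]]]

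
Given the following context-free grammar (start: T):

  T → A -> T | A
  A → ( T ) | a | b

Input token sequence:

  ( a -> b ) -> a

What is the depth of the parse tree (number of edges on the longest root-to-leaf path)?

5

[T [A ( [T [A a] -> [T [A b]]] )] -> [T [A a]]]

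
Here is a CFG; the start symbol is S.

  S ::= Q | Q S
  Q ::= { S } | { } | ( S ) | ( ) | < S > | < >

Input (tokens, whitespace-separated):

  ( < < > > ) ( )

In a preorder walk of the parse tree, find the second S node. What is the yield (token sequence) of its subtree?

< < > >

[S [Q ( [S [Q < [S [Q < >]] >]] )] [S [Q ( )]]]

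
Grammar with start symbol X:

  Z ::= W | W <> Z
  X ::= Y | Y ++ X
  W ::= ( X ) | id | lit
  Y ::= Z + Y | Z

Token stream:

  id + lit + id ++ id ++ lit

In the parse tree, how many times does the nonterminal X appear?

3

[X [Y [Z [W id]] + [Y [Z [W lit]] + [Y [Z [W id]]]]] ++ [X [Y [Z [W id]]] ++ [X [Y [Z [W lit]]]]]]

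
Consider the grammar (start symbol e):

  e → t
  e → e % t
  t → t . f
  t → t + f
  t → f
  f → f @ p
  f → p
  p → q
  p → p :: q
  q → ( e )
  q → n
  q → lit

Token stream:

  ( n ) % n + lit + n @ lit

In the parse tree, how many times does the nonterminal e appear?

[e [e [t [f [p [q ( [e [t [f [p [q n]]]]] )]]]]] % [t [t [t [f [p [q n]]]] + [f [p [q lit]]]] + [f [f [p [q n]]] @ [p [q lit]]]]]

3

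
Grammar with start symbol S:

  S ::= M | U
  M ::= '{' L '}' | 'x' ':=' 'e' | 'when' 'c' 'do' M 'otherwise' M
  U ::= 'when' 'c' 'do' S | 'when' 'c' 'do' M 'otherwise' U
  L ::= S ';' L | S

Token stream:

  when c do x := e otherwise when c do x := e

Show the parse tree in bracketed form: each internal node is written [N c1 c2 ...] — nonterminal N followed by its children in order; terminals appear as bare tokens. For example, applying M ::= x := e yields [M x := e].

[S [U when c do [M x := e] otherwise [U when c do [S [M x := e]]]]]

S
U
when c do M otherwise U
when c do x := e otherwise U
when c do x := e otherwise when c do S
when c do x := e otherwise when c do M
when c do x := e otherwise when c do x := e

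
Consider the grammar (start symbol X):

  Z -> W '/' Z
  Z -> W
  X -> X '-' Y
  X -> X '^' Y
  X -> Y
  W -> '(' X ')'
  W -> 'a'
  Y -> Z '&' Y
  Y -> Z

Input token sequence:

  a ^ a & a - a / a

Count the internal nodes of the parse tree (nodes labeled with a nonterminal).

17

[X [X [X [Y [Z [W a]]]] ^ [Y [Z [W a]] & [Y [Z [W a]]]]] - [Y [Z [W a] / [Z [W a]]]]]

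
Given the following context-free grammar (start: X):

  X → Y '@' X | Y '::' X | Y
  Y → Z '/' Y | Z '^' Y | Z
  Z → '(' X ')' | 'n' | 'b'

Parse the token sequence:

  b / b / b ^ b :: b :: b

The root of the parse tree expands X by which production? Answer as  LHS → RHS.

[X [Y [Z b] / [Y [Z b] / [Y [Z b] ^ [Y [Z b]]]]] :: [X [Y [Z b]] :: [X [Y [Z b]]]]]

X → Y '::' X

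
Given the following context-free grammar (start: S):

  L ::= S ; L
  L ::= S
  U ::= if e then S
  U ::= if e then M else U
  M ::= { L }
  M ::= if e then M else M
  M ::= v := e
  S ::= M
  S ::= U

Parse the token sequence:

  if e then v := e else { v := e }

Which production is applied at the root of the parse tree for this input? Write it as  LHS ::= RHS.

S ::= M

[S [M if e then [M v := e] else [M { [L [S [M v := e]]] }]]]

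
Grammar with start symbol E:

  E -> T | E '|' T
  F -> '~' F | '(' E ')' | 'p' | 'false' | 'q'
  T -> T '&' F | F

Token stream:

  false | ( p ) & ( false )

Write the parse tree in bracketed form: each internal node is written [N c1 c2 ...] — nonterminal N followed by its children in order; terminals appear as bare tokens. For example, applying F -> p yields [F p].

E
E | T
T | T
F | T
false | T
false | T & F
false | F & F
false | ( E ) & F
false | ( T ) & F
false | ( F ) & F
false | ( p ) & F
false | ( p ) & ( E )
false | ( p ) & ( T )
false | ( p ) & ( F )
false | ( p ) & ( false )

[E [E [T [F false]]] | [T [T [F ( [E [T [F p]]] )]] & [F ( [E [T [F false]]] )]]]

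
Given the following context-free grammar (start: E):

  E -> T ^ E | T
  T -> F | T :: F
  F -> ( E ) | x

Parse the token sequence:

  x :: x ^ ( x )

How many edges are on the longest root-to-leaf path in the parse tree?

7

[E [T [T [F x]] :: [F x]] ^ [E [T [F ( [E [T [F x]]] )]]]]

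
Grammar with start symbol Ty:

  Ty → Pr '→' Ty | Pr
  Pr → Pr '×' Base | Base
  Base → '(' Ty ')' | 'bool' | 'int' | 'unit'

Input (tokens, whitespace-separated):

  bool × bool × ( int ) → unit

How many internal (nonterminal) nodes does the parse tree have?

[Ty [Pr [Pr [Pr [Base bool]] × [Base bool]] × [Base ( [Ty [Pr [Base int]]] )]] → [Ty [Pr [Base unit]]]]

13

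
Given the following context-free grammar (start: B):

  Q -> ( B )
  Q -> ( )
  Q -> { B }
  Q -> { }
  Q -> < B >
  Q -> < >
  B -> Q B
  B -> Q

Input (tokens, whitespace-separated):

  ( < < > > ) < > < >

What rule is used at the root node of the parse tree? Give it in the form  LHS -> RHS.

B -> Q B

[B [Q ( [B [Q < [B [Q < >]] >]] )] [B [Q < >] [B [Q < >]]]]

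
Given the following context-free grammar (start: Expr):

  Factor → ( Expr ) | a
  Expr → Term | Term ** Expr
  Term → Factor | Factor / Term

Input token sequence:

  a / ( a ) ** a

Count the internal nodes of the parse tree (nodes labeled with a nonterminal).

[Expr [Term [Factor a] / [Term [Factor ( [Expr [Term [Factor a]]] )]]] ** [Expr [Term [Factor a]]]]

11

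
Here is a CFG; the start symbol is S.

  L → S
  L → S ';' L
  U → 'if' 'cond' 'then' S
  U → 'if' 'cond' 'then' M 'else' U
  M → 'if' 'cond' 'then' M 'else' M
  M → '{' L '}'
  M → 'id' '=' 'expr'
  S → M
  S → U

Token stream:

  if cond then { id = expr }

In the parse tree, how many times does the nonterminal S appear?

[S [U if cond then [S [M { [L [S [M id = expr]]] }]]]]

3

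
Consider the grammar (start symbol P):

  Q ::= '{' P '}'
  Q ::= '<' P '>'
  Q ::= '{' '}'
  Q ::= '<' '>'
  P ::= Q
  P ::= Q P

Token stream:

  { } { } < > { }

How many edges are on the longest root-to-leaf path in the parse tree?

5

[P [Q { }] [P [Q { }] [P [Q < >] [P [Q { }]]]]]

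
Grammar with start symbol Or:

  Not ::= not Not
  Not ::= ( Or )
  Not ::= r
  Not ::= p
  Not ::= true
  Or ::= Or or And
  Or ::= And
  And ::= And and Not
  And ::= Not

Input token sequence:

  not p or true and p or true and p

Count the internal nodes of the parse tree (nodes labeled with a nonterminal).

[Or [Or [Or [And [Not not [Not p]]]] or [And [And [Not true]] and [Not p]]] or [And [And [Not true]] and [Not p]]]

14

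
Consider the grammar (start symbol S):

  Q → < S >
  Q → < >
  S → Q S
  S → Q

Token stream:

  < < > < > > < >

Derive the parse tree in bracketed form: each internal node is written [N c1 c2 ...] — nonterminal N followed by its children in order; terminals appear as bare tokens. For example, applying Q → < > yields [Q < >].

[S [Q < [S [Q < >] [S [Q < >]]] >] [S [Q < >]]]

S
Q S
< S > S
< Q S > S
< < > S > S
< < > Q > S
< < > < > > S
< < > < > > Q
< < > < > > < >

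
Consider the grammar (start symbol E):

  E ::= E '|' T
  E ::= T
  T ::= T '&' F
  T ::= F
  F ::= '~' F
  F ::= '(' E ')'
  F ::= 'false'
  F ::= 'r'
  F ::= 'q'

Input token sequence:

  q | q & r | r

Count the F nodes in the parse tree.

[E [E [E [T [F q]]] | [T [T [F q]] & [F r]]] | [T [F r]]]

4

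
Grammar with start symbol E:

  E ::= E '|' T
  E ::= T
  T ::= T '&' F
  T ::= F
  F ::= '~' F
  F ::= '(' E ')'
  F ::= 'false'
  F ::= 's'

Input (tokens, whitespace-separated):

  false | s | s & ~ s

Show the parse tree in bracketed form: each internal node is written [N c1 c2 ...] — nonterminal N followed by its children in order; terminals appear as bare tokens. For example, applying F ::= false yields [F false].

[E [E [E [T [F false]]] | [T [F s]]] | [T [T [F s]] & [F ~ [F s]]]]

E
E | T
E | T | T
T | T | T
F | T | T
false | T | T
false | F | T
false | s | T
false | s | T & F
false | s | F & F
false | s | s & F
false | s | s & ~ F
false | s | s & ~ s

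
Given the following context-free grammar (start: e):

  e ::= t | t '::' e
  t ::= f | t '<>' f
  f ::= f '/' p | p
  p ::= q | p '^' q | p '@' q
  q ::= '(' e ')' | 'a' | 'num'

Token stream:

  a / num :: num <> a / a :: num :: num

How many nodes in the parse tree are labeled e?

[e [t [f [f [p [q a]]] / [p [q num]]]] :: [e [t [t [f [p [q num]]]] <> [f [f [p [q a]]] / [p [q a]]]] :: [e [t [f [p [q num]]]] :: [e [t [f [p [q num]]]]]]]]

4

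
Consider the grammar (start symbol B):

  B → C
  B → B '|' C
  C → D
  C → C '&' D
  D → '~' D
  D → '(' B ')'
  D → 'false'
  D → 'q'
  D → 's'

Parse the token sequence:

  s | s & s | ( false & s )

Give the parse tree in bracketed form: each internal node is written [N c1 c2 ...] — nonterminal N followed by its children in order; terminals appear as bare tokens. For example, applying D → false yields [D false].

B
B | C
B | C | C
C | C | C
D | C | C
s | C | C
s | C & D | C
s | D & D | C
s | s & D | C
s | s & s | C
s | s & s | D
s | s & s | ( B )
s | s & s | ( C )
s | s & s | ( C & D )
s | s & s | ( D & D )
s | s & s | ( false & D )
s | s & s | ( false & s )

[B [B [B [C [D s]]] | [C [C [D s]] & [D s]]] | [C [D ( [B [C [C [D false]] & [D s]]] )]]]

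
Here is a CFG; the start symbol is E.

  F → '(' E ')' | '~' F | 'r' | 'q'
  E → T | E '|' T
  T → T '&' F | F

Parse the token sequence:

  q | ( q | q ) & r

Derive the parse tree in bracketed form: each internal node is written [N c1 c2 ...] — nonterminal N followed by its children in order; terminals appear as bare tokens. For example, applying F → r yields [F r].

[E [E [T [F q]]] | [T [T [F ( [E [E [T [F q]]] | [T [F q]]] )]] & [F r]]]

E
E | T
T | T
F | T
q | T
q | T & F
q | F & F
q | ( E ) & F
q | ( E | T ) & F
q | ( T | T ) & F
q | ( F | T ) & F
q | ( q | T ) & F
q | ( q | F ) & F
q | ( q | q ) & F
q | ( q | q ) & r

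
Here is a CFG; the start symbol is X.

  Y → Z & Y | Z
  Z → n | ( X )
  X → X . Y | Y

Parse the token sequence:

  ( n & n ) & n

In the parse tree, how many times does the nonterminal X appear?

2

[X [Y [Z ( [X [Y [Z n] & [Y [Z n]]]] )] & [Y [Z n]]]]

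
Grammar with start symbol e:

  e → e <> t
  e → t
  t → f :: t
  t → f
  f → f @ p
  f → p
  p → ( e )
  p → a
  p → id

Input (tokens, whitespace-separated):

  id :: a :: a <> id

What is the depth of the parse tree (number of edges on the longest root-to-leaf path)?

7

[e [e [t [f [p id]] :: [t [f [p a]] :: [t [f [p a]]]]]] <> [t [f [p id]]]]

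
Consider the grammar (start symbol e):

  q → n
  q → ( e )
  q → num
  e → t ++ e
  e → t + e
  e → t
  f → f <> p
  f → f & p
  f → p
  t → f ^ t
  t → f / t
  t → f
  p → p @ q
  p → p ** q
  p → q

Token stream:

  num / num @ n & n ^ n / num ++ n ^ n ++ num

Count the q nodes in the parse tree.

[e [t [f [p [q num]]] / [t [f [f [p [p [q num]] @ [q n]]] & [p [q n]]] ^ [t [f [p [q n]]] / [t [f [p [q num]]]]]]] ++ [e [t [f [p [q n]]] ^ [t [f [p [q n]]]]] ++ [e [t [f [p [q num]]]]]]]

9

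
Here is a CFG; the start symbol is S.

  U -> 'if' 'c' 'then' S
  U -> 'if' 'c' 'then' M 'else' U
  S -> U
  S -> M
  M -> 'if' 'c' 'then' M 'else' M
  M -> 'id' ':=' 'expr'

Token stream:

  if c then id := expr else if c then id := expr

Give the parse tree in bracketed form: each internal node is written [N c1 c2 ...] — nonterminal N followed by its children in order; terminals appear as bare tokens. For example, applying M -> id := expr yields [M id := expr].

[S [U if c then [M id := expr] else [U if c then [S [M id := expr]]]]]

S
U
if c then M else U
if c then id := expr else U
if c then id := expr else if c then S
if c then id := expr else if c then M
if c then id := expr else if c then id := expr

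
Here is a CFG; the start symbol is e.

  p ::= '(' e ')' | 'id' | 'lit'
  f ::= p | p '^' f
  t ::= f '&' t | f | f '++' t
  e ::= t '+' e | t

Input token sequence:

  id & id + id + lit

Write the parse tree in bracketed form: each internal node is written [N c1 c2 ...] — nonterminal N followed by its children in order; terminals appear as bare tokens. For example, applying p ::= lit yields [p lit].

[e [t [f [p id]] & [t [f [p id]]]] + [e [t [f [p id]]] + [e [t [f [p lit]]]]]]

e
t + e
f & t + e
p & t + e
id & t + e
id & f + e
id & p + e
id & id + e
id & id + t + e
id & id + f + e
id & id + p + e
id & id + id + e
id & id + id + t
id & id + id + f
id & id + id + p
id & id + id + lit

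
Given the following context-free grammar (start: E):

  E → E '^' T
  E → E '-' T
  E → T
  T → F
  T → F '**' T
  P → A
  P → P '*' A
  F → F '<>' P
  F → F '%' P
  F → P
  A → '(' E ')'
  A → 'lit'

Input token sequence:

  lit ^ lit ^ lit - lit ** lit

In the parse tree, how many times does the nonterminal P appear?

5

[E [E [E [E [T [F [P [A lit]]]]] ^ [T [F [P [A lit]]]]] ^ [T [F [P [A lit]]]]] - [T [F [P [A lit]]] ** [T [F [P [A lit]]]]]]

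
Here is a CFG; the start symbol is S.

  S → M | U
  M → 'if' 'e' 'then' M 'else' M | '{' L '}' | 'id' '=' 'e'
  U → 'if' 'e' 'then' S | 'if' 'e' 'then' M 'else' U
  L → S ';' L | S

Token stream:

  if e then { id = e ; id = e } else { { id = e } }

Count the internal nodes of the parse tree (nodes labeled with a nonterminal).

16

[S [M if e then [M { [L [S [M id = e]] ; [L [S [M id = e]]]] }] else [M { [L [S [M { [L [S [M id = e]]] }]]] }]]]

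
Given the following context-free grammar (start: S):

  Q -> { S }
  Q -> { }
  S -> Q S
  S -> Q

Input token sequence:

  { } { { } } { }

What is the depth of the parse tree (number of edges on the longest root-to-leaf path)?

5

[S [Q { }] [S [Q { [S [Q { }]] }] [S [Q { }]]]]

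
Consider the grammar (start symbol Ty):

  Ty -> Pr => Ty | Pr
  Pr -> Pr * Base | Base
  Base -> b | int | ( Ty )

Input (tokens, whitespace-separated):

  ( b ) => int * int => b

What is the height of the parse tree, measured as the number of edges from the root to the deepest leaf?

[Ty [Pr [Base ( [Ty [Pr [Base b]]] )]] => [Ty [Pr [Pr [Base int]] * [Base int]] => [Ty [Pr [Base b]]]]]

6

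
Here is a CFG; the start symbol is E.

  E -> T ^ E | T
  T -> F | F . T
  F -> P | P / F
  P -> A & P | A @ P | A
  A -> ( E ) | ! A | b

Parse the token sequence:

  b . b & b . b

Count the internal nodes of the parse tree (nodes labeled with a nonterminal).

[E [T [F [P [A b]]] . [T [F [P [A b] & [P [A b]]]] . [T [F [P [A b]]]]]]]

15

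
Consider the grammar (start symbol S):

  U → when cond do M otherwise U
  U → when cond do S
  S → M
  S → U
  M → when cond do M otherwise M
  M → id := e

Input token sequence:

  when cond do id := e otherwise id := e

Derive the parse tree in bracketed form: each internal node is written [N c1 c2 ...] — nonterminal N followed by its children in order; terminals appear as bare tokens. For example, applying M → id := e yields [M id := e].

[S [M when cond do [M id := e] otherwise [M id := e]]]

S
M
when cond do M otherwise M
when cond do id := e otherwise M
when cond do id := e otherwise id := e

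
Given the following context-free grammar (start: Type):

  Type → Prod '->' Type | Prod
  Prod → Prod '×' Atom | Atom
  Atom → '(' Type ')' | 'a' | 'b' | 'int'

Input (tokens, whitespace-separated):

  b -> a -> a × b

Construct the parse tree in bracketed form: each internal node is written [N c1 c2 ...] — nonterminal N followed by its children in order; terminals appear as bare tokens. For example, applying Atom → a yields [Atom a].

[Type [Prod [Atom b]] -> [Type [Prod [Atom a]] -> [Type [Prod [Prod [Atom a]] × [Atom b]]]]]

Type
Prod -> Type
Atom -> Type
b -> Type
b -> Prod -> Type
b -> Atom -> Type
b -> a -> Type
b -> a -> Prod
b -> a -> Prod × Atom
b -> a -> Atom × Atom
b -> a -> a × Atom
b -> a -> a × b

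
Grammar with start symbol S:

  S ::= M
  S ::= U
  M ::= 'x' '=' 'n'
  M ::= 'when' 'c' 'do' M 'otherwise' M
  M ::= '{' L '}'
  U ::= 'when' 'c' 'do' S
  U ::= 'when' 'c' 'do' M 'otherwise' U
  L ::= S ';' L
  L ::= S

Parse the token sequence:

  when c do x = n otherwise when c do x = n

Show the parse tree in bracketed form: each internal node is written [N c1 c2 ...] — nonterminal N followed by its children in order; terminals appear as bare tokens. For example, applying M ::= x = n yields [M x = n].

[S [U when c do [M x = n] otherwise [U when c do [S [M x = n]]]]]

S
U
when c do M otherwise U
when c do x = n otherwise U
when c do x = n otherwise when c do S
when c do x = n otherwise when c do M
when c do x = n otherwise when c do x = n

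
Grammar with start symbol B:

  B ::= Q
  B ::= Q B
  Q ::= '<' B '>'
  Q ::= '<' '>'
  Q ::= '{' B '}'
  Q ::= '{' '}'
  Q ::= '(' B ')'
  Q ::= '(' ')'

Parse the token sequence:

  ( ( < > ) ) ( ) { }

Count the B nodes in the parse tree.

[B [Q ( [B [Q ( [B [Q < >]] )]] )] [B [Q ( )] [B [Q { }]]]]

5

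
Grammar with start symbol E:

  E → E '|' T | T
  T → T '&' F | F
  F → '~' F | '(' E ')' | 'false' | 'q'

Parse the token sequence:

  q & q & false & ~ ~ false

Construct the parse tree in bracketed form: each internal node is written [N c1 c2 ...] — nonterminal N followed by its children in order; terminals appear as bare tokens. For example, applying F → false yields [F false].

[E [T [T [T [T [F q]] & [F q]] & [F false]] & [F ~ [F ~ [F false]]]]]

E
T
T & F
T & F & F
T & F & F & F
F & F & F & F
q & F & F & F
q & q & F & F
q & q & false & F
q & q & false & ~ F
q & q & false & ~ ~ F
q & q & false & ~ ~ false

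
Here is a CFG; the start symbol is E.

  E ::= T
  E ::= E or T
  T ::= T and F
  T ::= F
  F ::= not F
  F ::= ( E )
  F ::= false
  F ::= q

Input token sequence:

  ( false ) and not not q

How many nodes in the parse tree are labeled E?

[E [T [T [F ( [E [T [F false]]] )]] and [F not [F not [F q]]]]]

2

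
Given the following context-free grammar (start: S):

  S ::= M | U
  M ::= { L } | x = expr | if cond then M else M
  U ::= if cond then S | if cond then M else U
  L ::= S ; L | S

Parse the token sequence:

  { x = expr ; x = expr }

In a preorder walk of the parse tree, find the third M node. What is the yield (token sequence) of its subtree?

x = expr

[S [M { [L [S [M x = expr]] ; [L [S [M x = expr]]]] }]]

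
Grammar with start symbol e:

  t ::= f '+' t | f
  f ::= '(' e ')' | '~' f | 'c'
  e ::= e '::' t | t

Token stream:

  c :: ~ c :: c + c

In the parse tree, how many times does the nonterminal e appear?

[e [e [e [t [f c]]] :: [t [f ~ [f c]]]] :: [t [f c] + [t [f c]]]]

3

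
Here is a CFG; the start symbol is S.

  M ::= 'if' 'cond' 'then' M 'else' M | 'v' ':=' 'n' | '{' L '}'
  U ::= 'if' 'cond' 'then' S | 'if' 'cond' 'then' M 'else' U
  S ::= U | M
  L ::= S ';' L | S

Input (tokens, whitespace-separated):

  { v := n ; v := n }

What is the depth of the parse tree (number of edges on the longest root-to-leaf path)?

6

[S [M { [L [S [M v := n]] ; [L [S [M v := n]]]] }]]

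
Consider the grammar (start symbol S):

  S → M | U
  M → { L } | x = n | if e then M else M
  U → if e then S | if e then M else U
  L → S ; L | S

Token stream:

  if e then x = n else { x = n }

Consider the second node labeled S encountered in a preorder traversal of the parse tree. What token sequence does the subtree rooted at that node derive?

[S [M if e then [M x = n] else [M { [L [S [M x = n]]] }]]]

x = n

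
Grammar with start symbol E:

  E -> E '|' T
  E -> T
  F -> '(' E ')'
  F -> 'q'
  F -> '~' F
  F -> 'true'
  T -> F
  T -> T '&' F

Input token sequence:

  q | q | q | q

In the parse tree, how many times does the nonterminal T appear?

4

[E [E [E [E [T [F q]]] | [T [F q]]] | [T [F q]]] | [T [F q]]]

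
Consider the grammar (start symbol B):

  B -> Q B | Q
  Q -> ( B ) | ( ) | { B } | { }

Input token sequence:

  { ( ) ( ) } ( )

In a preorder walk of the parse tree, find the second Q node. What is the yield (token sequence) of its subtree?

( )

[B [Q { [B [Q ( )] [B [Q ( )]]] }] [B [Q ( )]]]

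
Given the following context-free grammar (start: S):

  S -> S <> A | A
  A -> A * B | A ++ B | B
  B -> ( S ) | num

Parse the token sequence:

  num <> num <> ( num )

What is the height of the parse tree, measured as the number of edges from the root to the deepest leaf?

[S [S [S [A [B num]]] <> [A [B num]]] <> [A [B ( [S [A [B num]]] )]]]

6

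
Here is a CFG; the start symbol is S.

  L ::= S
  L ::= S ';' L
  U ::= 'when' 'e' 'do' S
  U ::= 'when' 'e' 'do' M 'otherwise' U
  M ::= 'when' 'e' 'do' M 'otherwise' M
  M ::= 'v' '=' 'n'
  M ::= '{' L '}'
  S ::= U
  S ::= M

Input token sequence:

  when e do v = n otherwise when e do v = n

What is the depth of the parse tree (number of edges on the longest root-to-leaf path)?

[S [U when e do [M v = n] otherwise [U when e do [S [M v = n]]]]]

5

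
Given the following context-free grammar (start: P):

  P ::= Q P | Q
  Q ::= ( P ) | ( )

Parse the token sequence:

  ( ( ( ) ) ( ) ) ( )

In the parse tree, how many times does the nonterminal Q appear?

[P [Q ( [P [Q ( [P [Q ( )]] )] [P [Q ( )]]] )] [P [Q ( )]]]

5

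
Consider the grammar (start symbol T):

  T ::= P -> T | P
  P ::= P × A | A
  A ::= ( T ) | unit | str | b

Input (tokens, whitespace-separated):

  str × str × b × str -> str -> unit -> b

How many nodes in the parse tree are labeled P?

7

[T [P [P [P [P [A str]] × [A str]] × [A b]] × [A str]] -> [T [P [A str]] -> [T [P [A unit]] -> [T [P [A b]]]]]]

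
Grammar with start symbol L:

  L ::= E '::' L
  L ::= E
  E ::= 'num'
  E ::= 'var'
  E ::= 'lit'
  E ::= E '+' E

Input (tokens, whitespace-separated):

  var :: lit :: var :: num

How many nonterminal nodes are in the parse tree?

8

[L [E var] :: [L [E lit] :: [L [E var] :: [L [E num]]]]]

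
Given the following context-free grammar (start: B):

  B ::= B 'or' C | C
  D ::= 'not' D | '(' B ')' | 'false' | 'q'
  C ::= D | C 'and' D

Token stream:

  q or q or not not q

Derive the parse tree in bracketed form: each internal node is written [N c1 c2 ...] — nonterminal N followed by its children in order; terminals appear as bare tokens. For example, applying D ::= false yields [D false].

B
B or C
B or C or C
C or C or C
D or C or C
q or C or C
q or D or C
q or q or C
q or q or D
q or q or not D
q or q or not not D
q or q or not not q

[B [B [B [C [D q]]] or [C [D q]]] or [C [D not [D not [D q]]]]]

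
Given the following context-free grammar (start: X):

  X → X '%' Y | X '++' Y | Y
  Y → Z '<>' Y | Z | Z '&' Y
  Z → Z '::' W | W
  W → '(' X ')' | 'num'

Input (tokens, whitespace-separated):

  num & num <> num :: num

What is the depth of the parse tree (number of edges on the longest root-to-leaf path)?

7

[X [Y [Z [W num]] & [Y [Z [W num]] <> [Y [Z [Z [W num]] :: [W num]]]]]]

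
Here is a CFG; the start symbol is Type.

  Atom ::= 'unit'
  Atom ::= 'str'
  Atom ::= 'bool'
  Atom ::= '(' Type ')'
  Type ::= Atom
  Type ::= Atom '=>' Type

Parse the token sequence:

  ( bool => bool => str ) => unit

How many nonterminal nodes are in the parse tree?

10

[Type [Atom ( [Type [Atom bool] => [Type [Atom bool] => [Type [Atom str]]]] )] => [Type [Atom unit]]]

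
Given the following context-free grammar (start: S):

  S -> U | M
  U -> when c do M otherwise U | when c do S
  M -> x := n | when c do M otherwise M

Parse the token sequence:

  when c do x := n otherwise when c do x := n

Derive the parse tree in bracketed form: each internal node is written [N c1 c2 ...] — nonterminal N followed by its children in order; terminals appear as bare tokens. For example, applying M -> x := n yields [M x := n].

S
U
when c do M otherwise U
when c do x := n otherwise U
when c do x := n otherwise when c do S
when c do x := n otherwise when c do M
when c do x := n otherwise when c do x := n

[S [U when c do [M x := n] otherwise [U when c do [S [M x := n]]]]]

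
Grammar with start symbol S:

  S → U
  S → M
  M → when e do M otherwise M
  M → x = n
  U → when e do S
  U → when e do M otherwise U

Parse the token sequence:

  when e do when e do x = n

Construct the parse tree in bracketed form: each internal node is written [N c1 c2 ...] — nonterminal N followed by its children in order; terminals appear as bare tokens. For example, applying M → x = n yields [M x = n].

S
U
when e do S
when e do U
when e do when e do S
when e do when e do M
when e do when e do x = n

[S [U when e do [S [U when e do [S [M x = n]]]]]]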